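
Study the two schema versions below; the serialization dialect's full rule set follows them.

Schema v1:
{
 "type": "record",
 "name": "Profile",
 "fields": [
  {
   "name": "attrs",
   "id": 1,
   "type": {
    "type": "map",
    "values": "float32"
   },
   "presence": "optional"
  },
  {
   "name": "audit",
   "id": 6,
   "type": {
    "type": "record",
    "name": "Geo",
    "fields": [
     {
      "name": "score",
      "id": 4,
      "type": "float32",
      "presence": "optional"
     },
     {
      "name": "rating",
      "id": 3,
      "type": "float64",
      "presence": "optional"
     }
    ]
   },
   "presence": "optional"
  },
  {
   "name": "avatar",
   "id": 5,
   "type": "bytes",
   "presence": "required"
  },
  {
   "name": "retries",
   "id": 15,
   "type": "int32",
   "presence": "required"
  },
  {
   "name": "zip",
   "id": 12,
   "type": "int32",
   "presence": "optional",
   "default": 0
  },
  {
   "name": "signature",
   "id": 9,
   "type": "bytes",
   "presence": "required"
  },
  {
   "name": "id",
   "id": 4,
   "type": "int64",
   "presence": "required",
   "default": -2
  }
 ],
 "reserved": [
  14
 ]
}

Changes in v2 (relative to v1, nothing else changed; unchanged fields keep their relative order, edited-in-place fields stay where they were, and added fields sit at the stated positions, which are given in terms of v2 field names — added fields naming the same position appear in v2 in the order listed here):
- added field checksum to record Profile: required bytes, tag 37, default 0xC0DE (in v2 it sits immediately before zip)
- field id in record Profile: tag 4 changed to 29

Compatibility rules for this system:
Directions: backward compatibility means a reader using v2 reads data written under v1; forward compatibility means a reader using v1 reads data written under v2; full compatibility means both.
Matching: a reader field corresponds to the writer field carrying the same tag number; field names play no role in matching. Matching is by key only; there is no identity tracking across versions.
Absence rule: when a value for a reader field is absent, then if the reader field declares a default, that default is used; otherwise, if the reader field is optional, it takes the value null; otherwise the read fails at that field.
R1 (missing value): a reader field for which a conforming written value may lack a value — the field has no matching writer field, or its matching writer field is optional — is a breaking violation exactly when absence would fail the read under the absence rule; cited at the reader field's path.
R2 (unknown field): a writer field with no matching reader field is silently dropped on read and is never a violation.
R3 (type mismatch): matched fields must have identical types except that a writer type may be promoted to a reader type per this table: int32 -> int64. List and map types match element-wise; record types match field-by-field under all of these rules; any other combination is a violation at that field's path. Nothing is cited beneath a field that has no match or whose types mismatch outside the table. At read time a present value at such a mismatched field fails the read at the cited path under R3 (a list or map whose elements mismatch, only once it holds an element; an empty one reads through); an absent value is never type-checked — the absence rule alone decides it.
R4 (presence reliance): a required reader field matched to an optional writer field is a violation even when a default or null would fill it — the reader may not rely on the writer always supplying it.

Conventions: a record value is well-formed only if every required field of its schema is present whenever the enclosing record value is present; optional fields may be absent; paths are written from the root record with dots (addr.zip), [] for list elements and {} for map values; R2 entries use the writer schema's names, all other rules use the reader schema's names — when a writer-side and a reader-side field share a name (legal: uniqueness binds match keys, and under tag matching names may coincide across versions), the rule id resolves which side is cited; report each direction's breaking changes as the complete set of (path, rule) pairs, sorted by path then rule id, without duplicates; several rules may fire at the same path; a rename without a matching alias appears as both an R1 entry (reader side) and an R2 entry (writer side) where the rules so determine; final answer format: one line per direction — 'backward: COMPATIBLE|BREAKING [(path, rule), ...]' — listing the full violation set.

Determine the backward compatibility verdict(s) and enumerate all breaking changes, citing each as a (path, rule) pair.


backward: COMPATIBLE []

the writer's type comes first in each Profile pair
backward analysis of Profile with v2 as reader and v1 as writer:
  attrs: map<string, float32> -> map<string, float32>, writer optional; from attrs
  audit: Geo -> Geo, writer optional; from audit
  avatar: bytes -> bytes, writer required; from avatar
  retries: int32 -> int32, writer required; from retries
  checksum: no writer-side match
  zip: int32 -> int32, writer optional; from zip
  signature: bytes -> bytes, writer required; from signature
  id: no writer-side match
  writer field id has no reader counterpart
  audit.score: float32 -> float32, writer optional; from audit.score
  audit.rating: float64 -> float64, writer optional; from audit.rating
  => backward: COMPATIBLE
checking off the Profile differences that do not matter here:
  added field checksum to record Profile: required bytes, tag 37, default 0xC0DE (in v2 it sits immediately before zip) -> inert for the asked Profile verdict: nothing fires
  field id in record Profile: tag 4 changed to 29 -> inert for the asked Profile verdict: nothing fires


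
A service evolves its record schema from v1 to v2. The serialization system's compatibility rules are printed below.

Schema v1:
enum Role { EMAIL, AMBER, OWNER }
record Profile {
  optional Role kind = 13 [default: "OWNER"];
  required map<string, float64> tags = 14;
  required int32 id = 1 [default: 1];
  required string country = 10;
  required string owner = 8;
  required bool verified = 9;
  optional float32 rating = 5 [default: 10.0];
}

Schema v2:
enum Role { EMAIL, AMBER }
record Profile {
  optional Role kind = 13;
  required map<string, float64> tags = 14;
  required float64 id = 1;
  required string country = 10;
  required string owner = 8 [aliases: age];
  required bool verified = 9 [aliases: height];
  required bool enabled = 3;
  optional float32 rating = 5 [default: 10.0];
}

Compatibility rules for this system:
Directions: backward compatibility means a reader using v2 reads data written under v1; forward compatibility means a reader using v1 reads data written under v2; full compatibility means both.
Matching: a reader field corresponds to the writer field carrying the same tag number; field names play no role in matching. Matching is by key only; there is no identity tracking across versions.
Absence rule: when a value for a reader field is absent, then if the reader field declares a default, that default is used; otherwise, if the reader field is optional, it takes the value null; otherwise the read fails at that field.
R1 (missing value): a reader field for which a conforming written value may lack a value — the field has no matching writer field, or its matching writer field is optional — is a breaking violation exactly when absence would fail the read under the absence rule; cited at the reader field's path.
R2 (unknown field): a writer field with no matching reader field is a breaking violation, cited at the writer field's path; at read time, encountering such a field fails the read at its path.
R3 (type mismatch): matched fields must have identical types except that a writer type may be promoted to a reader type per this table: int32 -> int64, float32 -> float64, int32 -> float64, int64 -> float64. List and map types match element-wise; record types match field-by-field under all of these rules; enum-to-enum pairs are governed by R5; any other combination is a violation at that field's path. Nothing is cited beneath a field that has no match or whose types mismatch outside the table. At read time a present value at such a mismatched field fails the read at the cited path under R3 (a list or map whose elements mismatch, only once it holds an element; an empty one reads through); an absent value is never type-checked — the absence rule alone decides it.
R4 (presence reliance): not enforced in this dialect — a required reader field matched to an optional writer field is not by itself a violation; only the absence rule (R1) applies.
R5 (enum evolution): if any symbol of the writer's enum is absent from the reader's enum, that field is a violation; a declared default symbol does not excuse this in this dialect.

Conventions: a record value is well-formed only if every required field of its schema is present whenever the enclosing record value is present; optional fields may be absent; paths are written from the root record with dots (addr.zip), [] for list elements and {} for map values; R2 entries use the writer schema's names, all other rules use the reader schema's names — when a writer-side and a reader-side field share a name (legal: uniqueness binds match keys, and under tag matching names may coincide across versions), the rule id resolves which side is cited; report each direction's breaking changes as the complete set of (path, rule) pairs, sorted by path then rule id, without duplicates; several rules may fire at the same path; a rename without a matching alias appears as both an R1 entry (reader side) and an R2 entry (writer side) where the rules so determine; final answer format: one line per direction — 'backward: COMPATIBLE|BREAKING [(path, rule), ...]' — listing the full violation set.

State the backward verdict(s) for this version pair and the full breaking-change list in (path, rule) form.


each type pair in Profile: writer, then reader
checking backward for Profile: reader v2 against writer v1:
  Role -> Role, writer optional: kind aligns to kind
  map<string, float64> -> map<string, float64>, writer required: tags aligns to tags
  int32 -> float64, writer required: id aligns to id
  string -> string, writer required: country aligns to country
  string -> string, writer required: owner aligns to owner
  bool -> bool, writer required: verified aligns to verified
  enabled: no writer-side match
  float32 -> float32, writer optional: rating aligns to rating
  R1 fires at enabled
  R5 fires at kind
  => backward verdict for Profile: BREAKING, 2 violation(s)
ruling out the remaining Profile differences:
  field id in record Profile: type int32 changed to float64 (its default is dropped) -> affects forward compatibility only, which is not asked

backward: BREAKING [(enabled, R1), (kind, R5)]


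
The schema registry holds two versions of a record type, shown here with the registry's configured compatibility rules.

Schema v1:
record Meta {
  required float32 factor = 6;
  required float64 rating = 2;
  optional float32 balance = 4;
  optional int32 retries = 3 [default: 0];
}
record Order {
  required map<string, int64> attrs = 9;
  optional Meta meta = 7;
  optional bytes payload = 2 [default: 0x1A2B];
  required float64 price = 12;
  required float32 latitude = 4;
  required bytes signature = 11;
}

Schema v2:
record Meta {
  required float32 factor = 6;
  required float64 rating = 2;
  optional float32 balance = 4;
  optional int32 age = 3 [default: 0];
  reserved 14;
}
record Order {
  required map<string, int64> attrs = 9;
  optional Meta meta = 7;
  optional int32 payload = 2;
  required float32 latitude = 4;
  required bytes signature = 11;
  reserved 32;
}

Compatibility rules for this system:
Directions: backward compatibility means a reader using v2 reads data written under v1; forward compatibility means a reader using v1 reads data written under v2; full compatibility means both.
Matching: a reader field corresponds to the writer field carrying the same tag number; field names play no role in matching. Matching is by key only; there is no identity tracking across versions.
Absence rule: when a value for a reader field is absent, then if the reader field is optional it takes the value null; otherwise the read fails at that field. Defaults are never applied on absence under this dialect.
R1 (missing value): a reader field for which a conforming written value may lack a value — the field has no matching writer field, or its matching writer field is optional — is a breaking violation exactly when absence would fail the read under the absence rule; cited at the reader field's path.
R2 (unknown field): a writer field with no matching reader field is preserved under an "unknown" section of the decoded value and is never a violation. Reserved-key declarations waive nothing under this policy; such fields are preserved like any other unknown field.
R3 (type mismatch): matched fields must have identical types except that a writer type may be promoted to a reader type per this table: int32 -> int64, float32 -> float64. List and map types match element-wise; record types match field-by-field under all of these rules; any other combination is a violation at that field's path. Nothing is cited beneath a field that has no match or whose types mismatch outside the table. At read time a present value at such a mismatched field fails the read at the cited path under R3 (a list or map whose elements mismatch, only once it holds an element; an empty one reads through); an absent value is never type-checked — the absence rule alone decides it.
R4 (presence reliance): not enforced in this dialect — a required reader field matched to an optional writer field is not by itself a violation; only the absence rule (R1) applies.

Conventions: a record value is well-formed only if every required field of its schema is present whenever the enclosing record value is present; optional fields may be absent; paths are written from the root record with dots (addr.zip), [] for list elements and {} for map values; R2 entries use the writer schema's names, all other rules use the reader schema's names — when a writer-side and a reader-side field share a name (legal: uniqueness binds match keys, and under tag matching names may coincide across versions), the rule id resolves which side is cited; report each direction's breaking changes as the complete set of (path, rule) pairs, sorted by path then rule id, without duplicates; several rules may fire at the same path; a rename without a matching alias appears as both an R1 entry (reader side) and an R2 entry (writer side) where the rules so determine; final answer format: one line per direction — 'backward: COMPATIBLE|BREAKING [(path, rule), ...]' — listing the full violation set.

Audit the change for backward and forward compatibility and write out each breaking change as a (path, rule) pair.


backward: BREAKING [(payload, R3)]; forward: BREAKING [(payload, R3), (price, R1)]

the writer's type comes first in each Order pair
checking backward for Order: reader v2 against writer v1:
  writer required, map<string, int64> -> map<string, int64>: reader attrs maps from writer attrs
  writer optional, Meta -> Meta: reader meta maps from writer meta
  writer optional, bytes -> int32: reader payload maps from writer payload
  writer required, float32 -> float32: reader latitude maps from writer latitude
  writer required, bytes -> bytes: reader signature maps from writer signature
  price (writer side), unknown to reader
  writer required, float32 -> float32: reader meta.factor maps from writer meta.factor
  writer required, float64 -> float64: reader meta.rating maps from writer meta.rating
  writer optional, float32 -> float32: reader meta.balance maps from writer meta.balance
  writer optional, int32 -> int32: reader meta.age maps from writer meta.retries
  R3 fires at payload
  backward on Order therefore BREAKING (1)
checking forward for Order: reader v1 against writer v2:
  writer required, map<string, int64> -> map<string, int64>: reader attrs maps from writer attrs
  writer optional, Meta -> Meta: reader meta maps from writer meta
  writer optional, int32 -> bytes: reader payload maps from writer payload
  no writer field matches reader price
  writer required, float32 -> float32: reader latitude maps from writer latitude
  writer required, bytes -> bytes: reader signature maps from writer signature
  writer required, float32 -> float32: reader meta.factor maps from writer meta.factor
  writer required, float64 -> float64: reader meta.rating maps from writer meta.rating
  writer optional, float32 -> float32: reader meta.balance maps from writer meta.balance
  writer optional, int32 -> int32: reader meta.retries maps from writer meta.age
  R3 fires at payload
  R1 fires at price
  forward on Order therefore BREAKING (2)


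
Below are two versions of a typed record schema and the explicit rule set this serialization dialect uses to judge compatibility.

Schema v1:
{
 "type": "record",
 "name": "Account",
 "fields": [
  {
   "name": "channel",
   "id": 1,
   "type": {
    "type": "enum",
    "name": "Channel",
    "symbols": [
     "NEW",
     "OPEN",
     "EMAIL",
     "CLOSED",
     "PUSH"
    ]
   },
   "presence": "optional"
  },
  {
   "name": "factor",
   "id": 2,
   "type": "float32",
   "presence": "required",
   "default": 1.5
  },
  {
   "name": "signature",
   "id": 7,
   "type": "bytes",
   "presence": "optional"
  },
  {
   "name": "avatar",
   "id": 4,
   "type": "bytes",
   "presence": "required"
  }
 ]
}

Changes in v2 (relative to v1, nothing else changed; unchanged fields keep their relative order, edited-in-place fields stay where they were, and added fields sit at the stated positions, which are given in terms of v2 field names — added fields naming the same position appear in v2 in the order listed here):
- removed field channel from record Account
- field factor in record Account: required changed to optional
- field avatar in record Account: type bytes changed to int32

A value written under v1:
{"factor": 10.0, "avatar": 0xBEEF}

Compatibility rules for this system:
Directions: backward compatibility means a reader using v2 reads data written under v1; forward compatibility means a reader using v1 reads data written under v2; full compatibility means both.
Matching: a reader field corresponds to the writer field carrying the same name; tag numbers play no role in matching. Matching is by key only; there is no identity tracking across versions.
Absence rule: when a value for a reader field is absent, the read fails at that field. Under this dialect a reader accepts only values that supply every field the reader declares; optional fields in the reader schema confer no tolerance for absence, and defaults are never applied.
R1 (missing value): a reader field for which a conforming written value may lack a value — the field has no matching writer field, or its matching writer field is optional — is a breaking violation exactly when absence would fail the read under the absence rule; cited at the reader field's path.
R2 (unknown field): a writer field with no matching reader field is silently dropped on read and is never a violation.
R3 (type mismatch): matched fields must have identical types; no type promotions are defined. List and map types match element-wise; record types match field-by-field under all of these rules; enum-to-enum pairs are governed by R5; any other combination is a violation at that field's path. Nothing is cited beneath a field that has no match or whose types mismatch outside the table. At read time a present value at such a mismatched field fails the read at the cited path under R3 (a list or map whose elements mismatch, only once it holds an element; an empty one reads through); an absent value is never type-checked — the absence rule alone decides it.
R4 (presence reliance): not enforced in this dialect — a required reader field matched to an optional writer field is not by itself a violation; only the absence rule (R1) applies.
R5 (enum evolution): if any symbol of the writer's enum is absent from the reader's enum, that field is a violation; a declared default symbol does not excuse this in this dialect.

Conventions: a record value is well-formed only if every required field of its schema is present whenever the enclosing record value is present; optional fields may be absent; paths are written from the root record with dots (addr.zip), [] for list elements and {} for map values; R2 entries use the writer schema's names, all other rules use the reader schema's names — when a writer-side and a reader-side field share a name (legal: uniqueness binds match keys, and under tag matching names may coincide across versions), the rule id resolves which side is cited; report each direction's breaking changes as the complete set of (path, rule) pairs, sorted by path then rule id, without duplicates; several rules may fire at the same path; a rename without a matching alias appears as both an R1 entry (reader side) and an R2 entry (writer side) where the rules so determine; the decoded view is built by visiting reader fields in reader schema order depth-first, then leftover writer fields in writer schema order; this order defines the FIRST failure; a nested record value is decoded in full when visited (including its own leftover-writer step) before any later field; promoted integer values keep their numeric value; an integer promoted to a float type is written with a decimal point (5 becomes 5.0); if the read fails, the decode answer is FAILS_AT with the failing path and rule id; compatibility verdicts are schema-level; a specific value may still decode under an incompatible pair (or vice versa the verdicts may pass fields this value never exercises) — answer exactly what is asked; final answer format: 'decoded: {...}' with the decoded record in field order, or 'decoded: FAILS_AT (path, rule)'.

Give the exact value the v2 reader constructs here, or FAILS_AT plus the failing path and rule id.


decoded: FAILS_AT (signature, R1)

each type pair in Account: writer, then reader
migrating the Account value to v2:
  factor := 10.0
  read fails at signature under R1 (no fill)
  => FAILS_AT (signature, R1)
ruling out the remaining Account differences:
  field factor in record Account: required changed to optional -> shifts the Account verdicts, not this decode
  field avatar in record Account: type bytes changed to int32 -> shifts the Account verdicts, not this decode


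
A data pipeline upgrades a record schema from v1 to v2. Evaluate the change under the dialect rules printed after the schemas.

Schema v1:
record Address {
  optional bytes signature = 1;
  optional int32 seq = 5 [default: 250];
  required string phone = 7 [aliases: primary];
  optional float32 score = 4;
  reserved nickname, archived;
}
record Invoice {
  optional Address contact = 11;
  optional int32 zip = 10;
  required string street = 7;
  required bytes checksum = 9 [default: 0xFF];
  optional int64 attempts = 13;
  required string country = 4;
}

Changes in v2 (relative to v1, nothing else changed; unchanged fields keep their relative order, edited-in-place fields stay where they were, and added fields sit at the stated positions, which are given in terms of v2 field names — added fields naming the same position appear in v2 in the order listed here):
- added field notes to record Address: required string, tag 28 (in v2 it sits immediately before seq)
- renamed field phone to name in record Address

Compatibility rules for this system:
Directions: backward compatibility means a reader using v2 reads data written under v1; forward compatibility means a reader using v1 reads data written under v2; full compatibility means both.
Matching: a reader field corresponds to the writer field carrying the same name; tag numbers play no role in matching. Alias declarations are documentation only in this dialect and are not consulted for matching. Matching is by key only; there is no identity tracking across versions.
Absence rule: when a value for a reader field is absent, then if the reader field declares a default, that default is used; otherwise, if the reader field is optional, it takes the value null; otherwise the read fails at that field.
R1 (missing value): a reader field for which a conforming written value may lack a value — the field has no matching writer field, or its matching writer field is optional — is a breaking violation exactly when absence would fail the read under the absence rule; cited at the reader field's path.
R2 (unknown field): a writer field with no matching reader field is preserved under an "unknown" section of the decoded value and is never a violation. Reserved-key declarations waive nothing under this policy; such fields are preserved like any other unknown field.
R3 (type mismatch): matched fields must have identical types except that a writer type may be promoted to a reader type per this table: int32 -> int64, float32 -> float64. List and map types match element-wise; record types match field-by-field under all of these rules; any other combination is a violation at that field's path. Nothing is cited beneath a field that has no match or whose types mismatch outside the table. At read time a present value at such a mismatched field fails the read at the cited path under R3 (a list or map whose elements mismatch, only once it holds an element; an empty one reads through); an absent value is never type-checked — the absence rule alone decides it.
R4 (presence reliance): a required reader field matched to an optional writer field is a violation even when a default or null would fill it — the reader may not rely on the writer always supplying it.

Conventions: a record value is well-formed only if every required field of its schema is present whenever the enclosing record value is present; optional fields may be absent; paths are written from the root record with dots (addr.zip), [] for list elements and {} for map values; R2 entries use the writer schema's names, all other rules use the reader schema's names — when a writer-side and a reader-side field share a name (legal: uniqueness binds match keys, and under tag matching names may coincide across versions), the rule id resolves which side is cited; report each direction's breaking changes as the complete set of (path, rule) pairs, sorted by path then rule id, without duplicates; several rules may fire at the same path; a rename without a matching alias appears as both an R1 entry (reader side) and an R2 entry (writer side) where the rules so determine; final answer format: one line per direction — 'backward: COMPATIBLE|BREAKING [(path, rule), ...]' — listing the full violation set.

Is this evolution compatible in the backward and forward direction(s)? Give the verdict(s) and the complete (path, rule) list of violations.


arrows below run writer -> reader for Invoice
backward for Invoice (reader v2, writer v1):
  contact: Address -> Address, writer optional; from contact
  zip: int32 -> int32, writer optional; from zip
  street: string -> string, writer required; from street
  checksum: bytes -> bytes, writer required; from checksum
  attempts: int64 -> int64, writer optional; from attempts
  country: string -> string, writer required; from country
  contact.signature: bytes -> bytes, writer optional; from contact.signature
  contact.notes: no writer match
  contact.seq: int32 -> int32, writer optional; from contact.seq
  contact.name: no writer match
  contact.score: float32 -> float32, writer optional; from contact.score
  leftover writer field: contact.phone
  R1 fires at contact.name
  R1 fires at contact.notes
  => backward: BREAKING (2)
forward for Invoice (reader v1, writer v2):
  contact: Address -> Address, writer optional; from contact
  zip: int32 -> int32, writer optional; from zip
  street: string -> string, writer required; from street
  checksum: bytes -> bytes, writer required; from checksum
  attempts: int64 -> int64, writer optional; from attempts
  country: string -> string, writer required; from country
  contact.signature: bytes -> bytes, writer optional; from contact.signature
  contact.seq: int32 -> int32, writer optional; from contact.seq
  contact.phone: no writer match
  contact.score: float32 -> float32, writer optional; from contact.score
  leftover writer field: contact.notes
  leftover writer field: contact.name
  R1 fires at contact.phone
  => forward: BREAKING (1)

backward: BREAKING [(contact.name, R1), (contact.notes, R1)]; forward: BREAKING [(contact.phone, R1)]


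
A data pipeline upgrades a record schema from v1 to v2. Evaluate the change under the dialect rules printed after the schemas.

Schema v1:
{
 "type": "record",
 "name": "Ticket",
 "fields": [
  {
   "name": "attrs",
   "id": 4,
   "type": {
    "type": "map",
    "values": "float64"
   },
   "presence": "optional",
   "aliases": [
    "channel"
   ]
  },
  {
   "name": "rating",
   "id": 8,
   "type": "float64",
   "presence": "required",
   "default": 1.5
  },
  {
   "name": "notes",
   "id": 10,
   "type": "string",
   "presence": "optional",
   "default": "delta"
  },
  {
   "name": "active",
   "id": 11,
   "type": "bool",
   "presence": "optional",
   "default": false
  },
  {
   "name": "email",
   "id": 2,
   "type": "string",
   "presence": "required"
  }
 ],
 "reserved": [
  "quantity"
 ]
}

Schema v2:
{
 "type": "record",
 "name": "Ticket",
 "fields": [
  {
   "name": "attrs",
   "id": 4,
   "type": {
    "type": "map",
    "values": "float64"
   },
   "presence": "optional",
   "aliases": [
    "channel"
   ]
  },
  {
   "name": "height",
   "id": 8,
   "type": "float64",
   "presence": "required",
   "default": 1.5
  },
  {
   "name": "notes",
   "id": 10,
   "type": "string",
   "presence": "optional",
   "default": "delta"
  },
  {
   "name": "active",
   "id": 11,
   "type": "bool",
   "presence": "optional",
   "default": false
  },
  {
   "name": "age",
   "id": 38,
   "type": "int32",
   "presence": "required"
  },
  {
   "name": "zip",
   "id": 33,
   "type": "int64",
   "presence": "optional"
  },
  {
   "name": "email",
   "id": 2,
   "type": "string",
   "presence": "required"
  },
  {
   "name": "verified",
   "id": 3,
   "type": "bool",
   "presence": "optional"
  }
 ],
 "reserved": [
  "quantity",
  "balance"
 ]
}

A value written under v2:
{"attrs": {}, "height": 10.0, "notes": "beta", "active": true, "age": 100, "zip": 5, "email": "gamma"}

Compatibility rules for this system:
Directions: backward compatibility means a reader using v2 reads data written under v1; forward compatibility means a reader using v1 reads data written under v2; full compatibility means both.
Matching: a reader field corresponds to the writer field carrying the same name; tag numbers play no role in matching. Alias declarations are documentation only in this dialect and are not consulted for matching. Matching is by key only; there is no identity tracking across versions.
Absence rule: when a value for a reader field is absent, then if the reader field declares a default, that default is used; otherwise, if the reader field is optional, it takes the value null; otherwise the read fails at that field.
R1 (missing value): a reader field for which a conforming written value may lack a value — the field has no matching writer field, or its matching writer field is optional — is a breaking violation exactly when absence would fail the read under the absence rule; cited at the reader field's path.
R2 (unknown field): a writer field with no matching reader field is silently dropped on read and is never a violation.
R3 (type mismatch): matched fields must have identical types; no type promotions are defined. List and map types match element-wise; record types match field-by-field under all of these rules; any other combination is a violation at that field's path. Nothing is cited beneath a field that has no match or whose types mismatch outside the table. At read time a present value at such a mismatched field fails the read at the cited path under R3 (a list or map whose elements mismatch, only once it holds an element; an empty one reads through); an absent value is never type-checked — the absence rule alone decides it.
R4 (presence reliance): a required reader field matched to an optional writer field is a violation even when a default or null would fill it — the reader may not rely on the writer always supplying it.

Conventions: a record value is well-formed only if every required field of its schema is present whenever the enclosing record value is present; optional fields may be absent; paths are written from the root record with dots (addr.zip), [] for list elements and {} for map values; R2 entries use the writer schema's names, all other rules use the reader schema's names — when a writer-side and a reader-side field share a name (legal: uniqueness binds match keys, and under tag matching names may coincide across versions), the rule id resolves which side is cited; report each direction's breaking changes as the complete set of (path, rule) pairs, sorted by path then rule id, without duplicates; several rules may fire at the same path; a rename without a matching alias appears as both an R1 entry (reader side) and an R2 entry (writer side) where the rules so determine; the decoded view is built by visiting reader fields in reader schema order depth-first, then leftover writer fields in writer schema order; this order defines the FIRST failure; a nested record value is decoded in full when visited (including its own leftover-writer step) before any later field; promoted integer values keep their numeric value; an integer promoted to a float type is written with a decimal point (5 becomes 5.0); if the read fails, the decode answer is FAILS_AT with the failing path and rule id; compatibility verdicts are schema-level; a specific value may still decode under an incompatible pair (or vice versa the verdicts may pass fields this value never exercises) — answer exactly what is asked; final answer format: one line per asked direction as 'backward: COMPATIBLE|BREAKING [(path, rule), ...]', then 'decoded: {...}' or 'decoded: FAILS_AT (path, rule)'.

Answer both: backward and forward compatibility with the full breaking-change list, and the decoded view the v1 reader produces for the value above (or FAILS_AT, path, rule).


arrows below run writer -> reader for Ticket
checking backward for Ticket: reader v2 against writer v1:
  writer optional, map<string, float64> -> map<string, float64>: reader attrs maps from writer attrs
  height: no writer-side match
  writer optional, string -> string: reader notes maps from writer notes
  writer optional, bool -> bool: reader active maps from writer active
  age: no writer-side match
  zip: no writer-side match
  writer required, string -> string: reader email maps from writer email
  verified: no writer-side match
  writer field rating has no reader counterpart
  rule R1 violated at age
  => backward: BREAKING (1)
checking forward for Ticket: reader v1 against writer v2:
  writer optional, map<string, float64> -> map<string, float64>: reader attrs maps from writer attrs
  rating: no writer-side match
  writer optional, string -> string: reader notes maps from writer notes
  writer optional, bool -> bool: reader active maps from writer active
  writer required, string -> string: reader email maps from writer email
  writer field height has no reader counterpart
  writer field age has no reader counterpart
  writer field zip has no reader counterpart
  writer field verified has no reader counterpart
  => forward verdict for Ticket: COMPATIBLE, no violations
decoding the Ticket value with the v1 reader:
  attrs := {}
  rating := 1.5 (no value, default fills)
  notes := "beta"
  active := true
  email := "gamma"
  writer height: unmatched, discarded
  writer age: unmatched, discarded
  writer zip: unmatched, discarded
  => decoded: {"attrs": {}, "rating": 1.5, "notes": "beta", "active": true, "email": "gamma"}

backward: BREAKING [(age, R1)]; forward: COMPATIBLE []; decoded: {"attrs": {}, "rating": 1.5, "notes": "beta", "active": true, "email": "gamma"}


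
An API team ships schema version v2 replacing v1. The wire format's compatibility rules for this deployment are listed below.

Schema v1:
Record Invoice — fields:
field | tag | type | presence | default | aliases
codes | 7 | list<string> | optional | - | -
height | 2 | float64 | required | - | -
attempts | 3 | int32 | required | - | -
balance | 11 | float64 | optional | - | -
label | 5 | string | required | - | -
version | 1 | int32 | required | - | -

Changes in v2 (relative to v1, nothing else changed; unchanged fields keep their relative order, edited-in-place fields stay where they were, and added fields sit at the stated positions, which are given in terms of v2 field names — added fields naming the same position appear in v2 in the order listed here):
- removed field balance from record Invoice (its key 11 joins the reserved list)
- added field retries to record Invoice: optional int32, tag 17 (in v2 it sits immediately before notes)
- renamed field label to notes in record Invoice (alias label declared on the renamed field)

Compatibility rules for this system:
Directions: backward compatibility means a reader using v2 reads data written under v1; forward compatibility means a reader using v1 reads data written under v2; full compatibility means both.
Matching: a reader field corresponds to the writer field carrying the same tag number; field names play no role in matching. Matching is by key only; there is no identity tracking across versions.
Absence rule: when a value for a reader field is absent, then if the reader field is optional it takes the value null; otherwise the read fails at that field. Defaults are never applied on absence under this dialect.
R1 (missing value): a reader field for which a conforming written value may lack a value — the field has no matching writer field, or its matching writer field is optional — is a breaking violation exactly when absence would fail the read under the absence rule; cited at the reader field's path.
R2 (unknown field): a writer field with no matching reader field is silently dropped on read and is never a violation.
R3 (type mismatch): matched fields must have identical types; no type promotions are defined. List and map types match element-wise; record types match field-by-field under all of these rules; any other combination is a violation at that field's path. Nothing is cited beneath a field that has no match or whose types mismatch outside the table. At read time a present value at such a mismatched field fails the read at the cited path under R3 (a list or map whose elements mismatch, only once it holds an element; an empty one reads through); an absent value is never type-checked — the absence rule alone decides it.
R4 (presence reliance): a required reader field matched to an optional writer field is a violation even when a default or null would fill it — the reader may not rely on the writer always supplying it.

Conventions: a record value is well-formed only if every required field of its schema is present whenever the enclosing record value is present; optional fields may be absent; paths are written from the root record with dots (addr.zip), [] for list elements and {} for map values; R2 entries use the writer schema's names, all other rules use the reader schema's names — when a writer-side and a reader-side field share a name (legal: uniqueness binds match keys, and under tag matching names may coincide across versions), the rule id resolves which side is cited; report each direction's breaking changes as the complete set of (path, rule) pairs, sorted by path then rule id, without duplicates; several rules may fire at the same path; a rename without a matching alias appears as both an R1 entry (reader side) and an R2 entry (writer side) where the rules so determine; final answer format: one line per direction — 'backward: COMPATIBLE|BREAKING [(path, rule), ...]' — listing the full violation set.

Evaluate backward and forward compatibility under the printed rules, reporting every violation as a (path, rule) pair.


backward: COMPATIBLE []; forward: COMPATIBLE []

each type pair in Invoice: writer, then reader
backward for Invoice (reader v2, writer v1):
  writer optional, list<string> -> list<string>: reader codes maps from writer codes
  writer required, float64 -> float64: reader height maps from writer height
  writer required, int32 -> int32: reader attempts maps from writer attempts
  retries has no writer counterpart
  writer required, string -> string: reader notes maps from writer label
  writer required, int32 -> int32: reader version maps from writer version
  leftover writer field: balance
  => backward verdict for Invoice: COMPATIBLE, no violations
forward for Invoice (reader v1, writer v2):
  writer optional, list<string> -> list<string>: reader codes maps from writer codes
  writer required, float64 -> float64: reader height maps from writer height
  writer required, int32 -> int32: reader attempts maps from writer attempts
  balance has no writer counterpart
  writer required, string -> string: reader label maps from writer notes
  writer required, int32 -> int32: reader version maps from writer version
  leftover writer field: retries
  => forward verdict for Invoice: COMPATIBLE, no violations
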